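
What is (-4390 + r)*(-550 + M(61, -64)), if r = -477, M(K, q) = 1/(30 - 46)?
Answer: 42834467/16 ≈ 2.6772e+6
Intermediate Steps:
M(K, q) = -1/16 (M(K, q) = 1/(-16) = -1/16)
(-4390 + r)*(-550 + M(61, -64)) = (-4390 - 477)*(-550 - 1/16) = -4867*(-8801/16) = 42834467/16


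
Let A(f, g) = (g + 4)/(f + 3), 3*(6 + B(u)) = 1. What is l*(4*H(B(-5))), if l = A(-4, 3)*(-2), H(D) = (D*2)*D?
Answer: 32368/9 ≈ 3596.4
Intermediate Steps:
B(u) = -17/3 (B(u) = -6 + (1/3)*1 = -6 + 1/3 = -17/3)
A(f, g) = (4 + g)/(3 + f)
H(D) = 2*D**2 (H(D) = (2*D)*D = 2*D**2)
l = 14 (l = ((4 + 3)/(3 - 4))*(-2) = (7/(-1))*(-2) = -1*7*(-2) = -7*(-2) = 14)
l*(4*H(B(-5))) = 14*(4*(2*(-17/3)**2)) = 14*(4*(2*(289/9))) = 14*(4*(578/9)) = 14*(2312/9) = 32368/9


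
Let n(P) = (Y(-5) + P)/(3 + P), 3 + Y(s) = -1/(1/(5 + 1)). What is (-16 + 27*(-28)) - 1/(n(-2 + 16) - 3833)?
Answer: -50300415/65156 ≈ -772.00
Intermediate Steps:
Y(s) = -9 (Y(s) = -3 - 1/(1/(5 + 1)) = -3 - 1/(1/6) = -3 - 1/⅙ = -3 - 1*6 = -3 - 6 = -9)
n(P) = (-9 + P)/(3 + P)
(-16 + 27*(-28)) - 1/(n(-2 + 16) - 3833) = (-16 + 27*(-28)) - 1/((-9 + (-2 + 16))/(3 + (-2 + 16)) - 3833) = (-16 - 756) - 1/((-9 + 14)/(3 + 14) - 3833) = -772 - 1/(5/17 - 3833) = -772 - 1/(-65156/17) = -772 - 1*(-17/65156) = -772 + 17/65156 = -50300415/65156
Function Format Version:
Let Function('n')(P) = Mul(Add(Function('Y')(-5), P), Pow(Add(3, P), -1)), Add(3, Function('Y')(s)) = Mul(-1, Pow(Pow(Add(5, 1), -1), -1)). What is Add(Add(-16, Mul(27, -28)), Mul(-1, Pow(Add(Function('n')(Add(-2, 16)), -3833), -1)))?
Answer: Rational(-50300415, 65156) ≈ -772.00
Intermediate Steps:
Function('Y')(s) = -9 (Function('Y')(s) = Add(-3, Mul(-1, Pow(Pow(Add(5, 1), -1), -1))) = Add(-3, Mul(-1, Pow(Pow(6, -1), -1))) = Add(-3, Mul(-1, Pow(Rational(1, 6), -1))) = Add(-3, Mul(-1, 6)) = Add(-3, -6) = -9)
Function('n')(P) = Mul(Pow(Add(3, P), -1), Add(-9, P)) (Function('n')(P) = Mul(Add(-9, P), Pow(Add(3, P), -1)) = Mul(Pow(Add(3, P), -1), Add(-9, P)))
Add(Add(-16, Mul(27, -28)), Mul(-1, Pow(Add(Function('n')(Add(-2, 16)), -3833), -1))) = Add(Add(-16, Mul(27, -28)), Mul(-1, Pow(Add(Mul(Pow(Add(3, Add(-2, 16)), -1), Add(-9, Add(-2, 16))), -3833), -1))) = Add(Add(-16, -756), Mul(-1, Pow(Add(Mul(Pow(Add(3, 14), -1), Add(-9, 14)), -3833), -1))) = Add(-772, Mul(-1, Pow(Add(Mul(Pow(17, -1), 5), -3833), -1))) = Add(-772, Mul(-1, Pow(Add(Mul(Rational(1, 17), 5), -3833), -1))) = Add(-772, Mul(-1, Pow(Add(Rational(5, 17), -3833), -1))) = Add(-772, Mul(-1, Pow(Rational(-65156, 17), -1))) = Add(-772, Mul(-1, Rational(-17, 65156))) = Add(-772, Rational(17, 65156)) = Rational(-50300415, 65156)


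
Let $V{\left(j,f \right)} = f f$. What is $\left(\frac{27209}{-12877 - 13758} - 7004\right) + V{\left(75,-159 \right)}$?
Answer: $\frac{69540098}{3805} \approx 18276.0$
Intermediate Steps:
$V{\left(j,f \right)} = f^{2}$
$\left(\frac{27209}{-12877 - 13758} - 7004\right) + V{\left(75,-159 \right)} = \left(\frac{27209}{-12877 - 13758} - 7004\right) + \left(-159\right)^{2} = \left(\frac{27209}{-12877 - 13758} - 7004\right) + 25281 = \left(\frac{27209}{-26635} - 7004\right) + 25281 = \left(27209 \left(- \frac{1}{26635}\right) - 7004\right) + 25281 = \left(- \frac{3887}{3805} - 7004\right) + 25281 = - \frac{26654107}{3805} + 25281 = \frac{69540098}{3805}$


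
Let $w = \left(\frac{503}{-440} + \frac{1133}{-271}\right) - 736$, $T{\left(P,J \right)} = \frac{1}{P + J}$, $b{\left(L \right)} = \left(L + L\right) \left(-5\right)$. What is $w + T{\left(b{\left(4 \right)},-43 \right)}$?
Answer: $- \frac{7336943499}{9896920} \approx -741.34$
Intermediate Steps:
$b{\left(L \right)} = - 10 L$ ($b{\left(L \right)} = 2 L \left(-5\right) = - 10 L$)
$T{\left(P,J \right)} = \frac{1}{J + P}$
$w = - \frac{88395473}{119240}$ ($w = \left(503 \left(- \frac{1}{440}\right) + 1133 \left(- \frac{1}{271}\right)\right) - 736 = \left(- \frac{503}{440} - \frac{1133}{271}\right) - 736 = - \frac{634833}{119240} - 736 = - \frac{88395473}{119240} \approx -741.32$)
$w + T{\left(b{\left(4 \right)},-43 \right)} = - \frac{88395473}{119240} + \frac{1}{-43 - 40} = - \frac{88395473}{119240} + \frac{1}{-83} = - \frac{88395473}{119240} - \frac{1}{83} = - \frac{7336943499}{9896920}$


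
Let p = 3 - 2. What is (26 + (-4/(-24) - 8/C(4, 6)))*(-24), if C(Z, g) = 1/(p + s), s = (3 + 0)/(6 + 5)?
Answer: -4220/11 ≈ -383.64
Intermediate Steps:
s = 3/11 ≈ 0.27273
p = 1
C(Z, g) = 11/14 (C(Z, g) = 1/(1 + 3/11) = 1/(14/11) = 11/14)
(26 + (-4/(-24) - 8/C(4, 6)))*(-24) = (26 + (-4/(-24) - 8/11/14))*(-24) = (26 + (-4*(-1/24) - 8*14/11))*(-24) = (26 + (1/6 - 112/11))*(-24) = (26 - 661/66)*(-24) = (1055/66)*(-24) = -4220/11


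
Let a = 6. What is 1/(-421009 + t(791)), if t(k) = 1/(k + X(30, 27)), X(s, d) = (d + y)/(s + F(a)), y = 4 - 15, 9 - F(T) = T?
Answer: -26119/10996334038 ≈ -2.3752e-6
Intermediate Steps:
F(T) = 9 - T
y = -11
X(s, d) = (-11 + d)/(3 + s) (X(s, d) = (d - 11)/(s + (9 - 1*6)) = (-11 + d)/(s + (9 - 6)) = (-11 + d)/(s + 3) = (-11 + d)/(3 + s))
t(k) = 1/(16/33 + k) (t(k) = 1/(k + (-11 + 27)/(3 + 30)) = 1/(k + 16/33) = 1/(16/33 + k))
1/(-421009 + t(791)) = 1/(-421009 + 33/(16 + 33*791)) = 1/(-421009 + 33/(16 + 26103)) = 1/(-421009 + 33/26119) = 1/(-10996334038/26119) = -26119/10996334038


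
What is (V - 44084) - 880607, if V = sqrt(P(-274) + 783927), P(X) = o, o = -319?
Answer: -924691 + 14*sqrt(3998) ≈ -9.2381e+5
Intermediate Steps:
P(X) = -319
V = 14*sqrt(3998) (V = sqrt(-319 + 783927) = sqrt(783608) = 14*sqrt(3998) ≈ 885.22)
(V - 44084) - 880607 = (14*sqrt(3998) - 44084) - 880607 = (-44084 + 14*sqrt(3998)) - 880607 = -924691 + 14*sqrt(3998)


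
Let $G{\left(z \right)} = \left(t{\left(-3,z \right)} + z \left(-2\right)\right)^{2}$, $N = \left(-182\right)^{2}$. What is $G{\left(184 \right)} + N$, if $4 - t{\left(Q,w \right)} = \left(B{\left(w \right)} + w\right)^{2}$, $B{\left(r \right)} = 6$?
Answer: $1329656420$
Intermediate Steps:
$N = 33124$
$t{\left(Q,w \right)} = 4 - \left(6 + w\right)^{2}$
$G{\left(z \right)} = \left(4 - \left(6 + z\right)^{2} - 2 z\right)^{2}$ ($G{\left(z \right)} = \left(\left(4 - \left(6 + z\right)^{2}\right) + z \left(-2\right)\right)^{2} = \left(\left(4 - \left(6 + z\right)^{2}\right) - 2 z\right)^{2} = \left(4 - \left(6 + z\right)^{2} - 2 z\right)^{2}$)
$G{\left(184 \right)} + N = \left(-4 + \left(6 + 184\right)^{2} + 2 \cdot 184\right)^{2} + 33124 = \left(-4 + 190^{2} + 368\right)^{2} + 33124 = \left(-4 + 36100 + 368\right)^{2} + 33124 = 36464^{2} + 33124 = 1329623296 + 33124 = 1329656420$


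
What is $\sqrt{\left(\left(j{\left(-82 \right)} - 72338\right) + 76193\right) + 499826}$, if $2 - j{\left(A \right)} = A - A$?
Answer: $\sqrt{503683} \approx 709.71$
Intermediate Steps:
$j{\left(A \right)} = 2$ ($j{\left(A \right)} = 2 - \left(A - A\right) = 2 - 0 = 2 + 0 = 2$)
$\sqrt{\left(\left(j{\left(-82 \right)} - 72338\right) + 76193\right) + 499826} = \sqrt{\left(\left(2 - 72338\right) + 76193\right) + 499826} = \sqrt{\left(-72336 + 76193\right) + 499826} = \sqrt{3857 + 499826} = \sqrt{503683}$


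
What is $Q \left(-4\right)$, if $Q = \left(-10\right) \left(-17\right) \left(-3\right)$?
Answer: $2040$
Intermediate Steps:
$Q = -510$ ($Q = 170 \left(-3\right) = -510$)
$Q \left(-4\right) = \left(-510\right) \left(-4\right) = 2040$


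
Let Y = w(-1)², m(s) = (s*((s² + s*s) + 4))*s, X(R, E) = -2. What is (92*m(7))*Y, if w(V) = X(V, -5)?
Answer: 1839264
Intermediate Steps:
w(V) = -2
m(s) = s²*(4 + 2*s²) (m(s) = (s*((s² + s²) + 4))*s = (s*(2*s² + 4))*s = (s*(4 + 2*s²))*s = s²*(4 + 2*s²))
Y = 4 (Y = (-2)² = 4)
(92*m(7))*Y = (92*(2*7²*(2 + 7²)))*4 = (92*(2*49*(2 + 49)))*4 = (92*(2*49*51))*4 = (92*4998)*4 = 459816*4 = 1839264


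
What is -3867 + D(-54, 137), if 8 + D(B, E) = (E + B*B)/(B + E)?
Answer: -318572/83 ≈ -3838.2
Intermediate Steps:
D(B, E) = -8 + (E + B²)/(B + E) (D(B, E) = -8 + (E + B*B)/(B + E) = -8 + (E + B²)/(B + E))
-3867 + D(-54, 137) = -3867 + ((-54)² - 8*(-54) - 7*137)/(-54 + 137) = -3867 + (2916 + 432 - 959)/83 = -3867 + (1/83)*2389 = -3867 + 2389/83 = -318572/83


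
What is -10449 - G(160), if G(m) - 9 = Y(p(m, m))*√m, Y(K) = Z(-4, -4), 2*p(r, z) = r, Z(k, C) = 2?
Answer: -10458 - 8*√10 ≈ -10483.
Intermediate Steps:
p(r, z) = r/2
Y(K) = 2
G(m) = 9 + 2*√m
-10449 - G(160) = -10449 - (9 + 2*√160) = -10449 - (9 + 2*(4*√10)) = -10449 - (9 + 8*√10) = -10449 + (-9 - 8*√10) = -10458 - 8*√10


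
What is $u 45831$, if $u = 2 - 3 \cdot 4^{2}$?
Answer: $-2108226$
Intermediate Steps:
$u = -46$ ($u = 2 - 48 = -46$)
$u 45831 = \left(-46\right) 45831 = -2108226$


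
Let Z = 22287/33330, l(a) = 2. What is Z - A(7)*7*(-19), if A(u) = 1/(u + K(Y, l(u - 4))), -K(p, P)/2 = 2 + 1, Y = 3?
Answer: 1485059/11110 ≈ 133.67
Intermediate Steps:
K(p, P) = -6 (K(p, P) = -2*(2 + 1) = -2*3 = -6)
A(u) = 1/(-6 + u) (A(u) = 1/(u - 6) = 1/(-6 + u))
Z = 7429/11110 (Z = 22287*(1/33330) = 7429/11110 ≈ 0.66868)
Z - A(7)*7*(-19) = 7429/11110 - 7/(-6 + 7)*(-19) = 7429/11110 - 7/1*(-19) = 7429/11110 - 1*7*(-19) = 7429/11110 - 7*(-19) = 7429/11110 - 1*(-133) = 7429/11110 + 133 = 1485059/11110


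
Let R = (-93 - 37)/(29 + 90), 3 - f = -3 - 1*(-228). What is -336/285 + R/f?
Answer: -1473233/1254855 ≈ -1.1740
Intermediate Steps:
f = -222 (f = 3 - (-3 - 1*(-228)) = 3 - (-3 + 228) = 3 - 1*225 = 3 - 225 = -222)
R = -130/119 ≈ -1.0924
-336/285 + R/f = -336/285 - 130/119/(-222) = -336*1/285 - 130/119*(-1/222) = -112/95 + 65/13209 = -1473233/1254855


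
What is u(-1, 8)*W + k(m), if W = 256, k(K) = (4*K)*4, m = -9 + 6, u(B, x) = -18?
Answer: -4656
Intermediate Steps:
m = -3
k(K) = 16*K
u(-1, 8)*W + k(m) = -18*256 + 16*(-3) = -4608 - 48 = -4656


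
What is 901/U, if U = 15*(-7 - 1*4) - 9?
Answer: -901/174 ≈ -5.1782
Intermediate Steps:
U = -174 (U = 15*(-7 - 4) - 9 = 15*(-11) - 9 = -165 - 9 = -174)
901/U = 901/(-174) = 901*(-1/174) = -901/174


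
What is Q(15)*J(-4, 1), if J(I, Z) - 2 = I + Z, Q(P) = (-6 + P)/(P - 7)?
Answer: -9/8 ≈ -1.1250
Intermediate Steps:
Q(P) = (-6 + P)/(-7 + P)
J(I, Z) = 2 + I + Z (J(I, Z) = 2 + (I + Z) = 2 + I + Z)
Q(15)*J(-4, 1) = ((-6 + 15)/(-7 + 15))*(2 - 4 + 1) = (9/8)*(-1) = -9/8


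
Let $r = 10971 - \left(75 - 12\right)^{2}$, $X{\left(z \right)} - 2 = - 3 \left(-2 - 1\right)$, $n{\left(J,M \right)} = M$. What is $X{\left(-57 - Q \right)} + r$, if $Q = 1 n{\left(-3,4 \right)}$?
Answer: $7013$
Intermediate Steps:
$Q = 4$ ($Q = 1 \cdot 4 = 4$)
$X{\left(z \right)} = 11$ ($X{\left(z \right)} = 2 - 3 \left(-2 - 1\right) = 2 - -9 = 2 + 9 = 11$)
$r = 7002$ ($r = 10971 - 63^{2} = 10971 - 3969 = 7002$)
$X{\left(-57 - Q \right)} + r = 11 + 7002 = 7013$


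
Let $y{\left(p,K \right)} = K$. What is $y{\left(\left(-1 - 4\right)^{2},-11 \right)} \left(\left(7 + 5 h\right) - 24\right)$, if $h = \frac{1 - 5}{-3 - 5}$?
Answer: $\frac{319}{2} \approx 159.5$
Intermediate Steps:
$h = \frac{1}{2}$ ($h = - \frac{4}{-8} = \left(-4\right) \left(- \frac{1}{8}\right) = \frac{1}{2} \approx 0.5$)
$y{\left(\left(-1 - 4\right)^{2},-11 \right)} \left(\left(7 + 5 h\right) - 24\right) = - 11 \left(\left(7 + 5 \cdot \frac{1}{2}\right) - 24\right) = - 11 \left(\left(7 + \frac{5}{2}\right) - 24\right) = - 11 \left(\frac{19}{2} - 24\right) = \left(-11\right) \left(- \frac{29}{2}\right) = \frac{319}{2}$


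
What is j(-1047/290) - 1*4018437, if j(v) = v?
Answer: -1165347777/290 ≈ -4.0184e+6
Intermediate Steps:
j(-1047/290) - 1*4018437 = -1047/290 - 1*4018437 = -1047*1/290 - 4018437 = -1047/290 - 4018437 = -1165347777/290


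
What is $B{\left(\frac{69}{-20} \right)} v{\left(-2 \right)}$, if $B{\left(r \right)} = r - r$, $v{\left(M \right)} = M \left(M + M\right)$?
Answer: $0$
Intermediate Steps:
$v{\left(M \right)} = 2 M^{2}$ ($v{\left(M \right)} = M 2 M = 2 M^{2}$)
$B{\left(r \right)} = 0$
$B{\left(\frac{69}{-20} \right)} v{\left(-2 \right)} = 0 \cdot 2 \left(-2\right)^{2} = 0 \cdot 2 \cdot 4 = 0 \cdot 8 = 0$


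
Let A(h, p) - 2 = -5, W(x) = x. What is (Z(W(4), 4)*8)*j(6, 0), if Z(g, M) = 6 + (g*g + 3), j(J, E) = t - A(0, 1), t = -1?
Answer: 400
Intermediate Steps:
A(h, p) = -3 (A(h, p) = 2 - 5 = -3)
j(J, E) = 2 (j(J, E) = -1 - 1*(-3) = -1 + 3 = 2)
Z(g, M) = 9 + g² (Z(g, M) = 6 + (g² + 3) = 6 + (3 + g²) = 9 + g²)
(Z(W(4), 4)*8)*j(6, 0) = ((9 + 4²)*8)*2 = ((9 + 16)*8)*2 = (25*8)*2 = 200*2 = 400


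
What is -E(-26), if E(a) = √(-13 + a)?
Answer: -I*√39 ≈ -6.245*I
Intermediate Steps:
-E(-26) = -√(-13 - 26) = -√(-39) = -I*√39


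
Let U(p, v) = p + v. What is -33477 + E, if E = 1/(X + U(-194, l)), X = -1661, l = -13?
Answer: -62535037/1868 ≈ -33477.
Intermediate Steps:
E = -1/1868 (E = 1/(-1661 + (-194 - 13)) = 1/(-1661 - 207) = 1/(-1868) = -1/1868 ≈ -0.00053533)
-33477 + E = -33477 - 1/1868 = -62535037/1868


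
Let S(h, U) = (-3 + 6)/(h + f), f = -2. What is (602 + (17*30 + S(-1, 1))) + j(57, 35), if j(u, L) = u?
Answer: 1168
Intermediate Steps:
S(h, U) = 3/(-2 + h) (S(h, U) = (-3 + 6)/(h - 2) = 3/(-2 + h))
(602 + (17*30 + S(-1, 1))) + j(57, 35) = (602 + (17*30 + 3/(-2 - 1))) + 57 = (602 + (510 + 3/(-3))) + 57 = (602 + (510 + 3*(-⅓))) + 57 = (602 + (510 - 1)) + 57 = (602 + 509) + 57 = 1111 + 57 = 1168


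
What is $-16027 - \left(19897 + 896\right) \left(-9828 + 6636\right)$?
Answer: $66355229$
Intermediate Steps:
$-16027 - \left(19897 + 896\right) \left(-9828 + 6636\right) = -16027 - 20793 \left(-3192\right) = -16027 - -66371256 = -16027 + 66371256 = 66355229$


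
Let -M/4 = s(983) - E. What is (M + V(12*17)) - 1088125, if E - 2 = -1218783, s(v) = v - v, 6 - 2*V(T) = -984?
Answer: -5962754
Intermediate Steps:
V(T) = 495 (V(T) = 3 - ½*(-984) = 3 + 492 = 495)
s(v) = 0
E = -1218781 (E = 2 - 1218783 = -1218781)
M = -4875124 (M = -4*(0 - 1*(-1218781)) = -4*(0 + 1218781) = -4*1218781 = -4875124)
(M + V(12*17)) - 1088125 = (-4875124 + 495) - 1088125 = -4874629 - 1088125 = -5962754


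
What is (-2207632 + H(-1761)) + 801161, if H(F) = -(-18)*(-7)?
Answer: -1406597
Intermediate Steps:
H(F) = -126 (H(F) = -1*126 = -126)
(-2207632 + H(-1761)) + 801161 = (-2207632 - 126) + 801161 = -2207758 + 801161 = -1406597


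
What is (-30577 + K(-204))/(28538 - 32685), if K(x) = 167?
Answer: 30410/4147 ≈ 7.3330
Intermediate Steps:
(-30577 + K(-204))/(28538 - 32685) = (-30577 + 167)/(28538 - 32685) = -30410/(-4147) = -30410*(-1/4147) = 30410/4147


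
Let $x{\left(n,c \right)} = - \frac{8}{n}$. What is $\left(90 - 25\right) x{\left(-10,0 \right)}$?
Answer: $52$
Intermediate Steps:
$\left(90 - 25\right) x{\left(-10,0 \right)} = \left(90 - 25\right) \left(- \frac{8}{-10}\right) = 65 \left(\left(-8\right) \left(- \frac{1}{10}\right)\right) = 65 \cdot \frac{4}{5} = 52$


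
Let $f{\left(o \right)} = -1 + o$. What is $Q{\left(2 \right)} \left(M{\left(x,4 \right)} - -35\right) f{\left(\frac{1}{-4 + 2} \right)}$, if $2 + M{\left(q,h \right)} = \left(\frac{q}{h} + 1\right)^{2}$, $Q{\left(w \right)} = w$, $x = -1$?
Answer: $- \frac{1611}{16} \approx -100.69$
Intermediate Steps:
$M{\left(q,h \right)} = -2 + \left(1 + \frac{q}{h}\right)^{2}$ ($M{\left(q,h \right)} = -2 + \left(\frac{q}{h} + 1\right)^{2} = -2 + \left(1 + \frac{q}{h}\right)^{2}$)
$Q{\left(2 \right)} \left(M{\left(x,4 \right)} - -35\right) f{\left(\frac{1}{-4 + 2} \right)} = 2 \left(\left(-2 + \frac{\left(4 - 1\right)^{2}}{16}\right) - -35\right) \left(-1 + \frac{1}{-4 + 2}\right) = 2 \left(\left(-2 + \frac{3^{2}}{16}\right) + 35\right) \left(-1 + \frac{1}{-2}\right) = 2 \left(\left(-2 + \frac{1}{16} \cdot 9\right) + 35\right) \left(-1 - \frac{1}{2}\right) = 2 \left(\left(-2 + \frac{9}{16}\right) + 35\right) \left(- \frac{3}{2}\right) = 2 \left(- \frac{23}{16} + 35\right) \left(- \frac{3}{2}\right) = 2 \cdot \frac{537}{16} \left(- \frac{3}{2}\right) = \frac{537}{8} \left(- \frac{3}{2}\right) = - \frac{1611}{16}$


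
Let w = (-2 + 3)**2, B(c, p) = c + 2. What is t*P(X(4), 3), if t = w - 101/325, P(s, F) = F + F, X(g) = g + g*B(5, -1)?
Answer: 1344/325 ≈ 4.1354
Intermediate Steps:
B(c, p) = 2 + c
X(g) = 8*g (X(g) = g + g*(2 + 5) = g + g*7 = g + 7*g = 8*g)
w = 1 (w = 1**2 = 1)
P(s, F) = 2*F
t = 224/325 (t = 1 - 101/325 = 224/325 ≈ 0.68923)
t*P(X(4), 3) = 224*(2*3)/325 = (224/325)*6 = 1344/325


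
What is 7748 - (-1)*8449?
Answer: 16197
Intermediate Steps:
7748 - (-1)*8449 = 7748 - 1*(-8449) = 7748 + 8449 = 16197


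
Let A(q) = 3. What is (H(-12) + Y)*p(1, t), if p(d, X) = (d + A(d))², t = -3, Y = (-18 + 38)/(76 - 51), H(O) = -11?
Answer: -816/5 ≈ -163.20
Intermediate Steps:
Y = ⅘ (Y = 20/25 = 20*(1/25) = ⅘ ≈ 0.80000)
p(d, X) = (3 + d)² (p(d, X) = (d + 3)² = (3 + d)²)
(H(-12) + Y)*p(1, t) = (-11 + ⅘)*(3 + 1)² = -51/5*4² = -51/5*16 = -816/5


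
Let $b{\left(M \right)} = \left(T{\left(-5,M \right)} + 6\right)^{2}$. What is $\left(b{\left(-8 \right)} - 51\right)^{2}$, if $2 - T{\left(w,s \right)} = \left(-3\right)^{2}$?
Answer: $2500$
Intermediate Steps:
$T{\left(w,s \right)} = -7$ ($T{\left(w,s \right)} = 2 - \left(-3\right)^{2} = 2 - 9 = -7$)
$b{\left(M \right)} = 1$ ($b{\left(M \right)} = \left(-7 + 6\right)^{2} = \left(-1\right)^{2} = 1$)
$\left(b{\left(-8 \right)} - 51\right)^{2} = \left(1 - 51\right)^{2} = \left(-50\right)^{2} = 2500$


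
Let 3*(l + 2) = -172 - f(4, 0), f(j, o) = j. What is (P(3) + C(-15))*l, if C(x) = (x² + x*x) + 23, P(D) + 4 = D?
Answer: -85904/3 ≈ -28635.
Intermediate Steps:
P(D) = -4 + D
C(x) = 23 + 2*x² (C(x) = (x² + x²) + 23 = 2*x² + 23 = 23 + 2*x²)
l = -182/3 (l = -2 + (-172 - 1*4)/3 = -2 + (-172 - 4)/3 = -2 + (⅓)*(-176) = -2 - 176/3 = -182/3 ≈ -60.667)
(P(3) + C(-15))*l = ((-4 + 3) + (23 + 2*(-15)²))*(-182/3) = (-1 + (23 + 2*225))*(-182/3) = (-1 + (23 + 450))*(-182/3) = (-1 + 473)*(-182/3) = 472*(-182/3) = -85904/3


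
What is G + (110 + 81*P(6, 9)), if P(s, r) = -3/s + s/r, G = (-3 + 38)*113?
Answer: 8157/2 ≈ 4078.5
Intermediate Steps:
G = 3955 (G = 35*113 = 3955)
G + (110 + 81*P(6, 9)) = 3955 + (110 + 81*(-3/6 + 6/9)) = 3955 + (110 + 81*(-3*1/6 + 6*(1/9))) = 3955 + (110 + 81*(-1/2 + 2/3)) = 3955 + (110 + 81*(1/6)) = 3955 + (110 + 27/2) = 3955 + 247/2 = 8157/2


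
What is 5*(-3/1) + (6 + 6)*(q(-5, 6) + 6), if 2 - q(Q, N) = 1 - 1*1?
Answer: 81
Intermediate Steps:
q(Q, N) = 2 (q(Q, N) = 2 - (1 - 1*1) = 2 - (1 - 1) = 2 - 1*0 = 2 + 0 = 2)
5*(-3/1) + (6 + 6)*(q(-5, 6) + 6) = 5*(-3/1) + (6 + 6)*(2 + 6) = 5*(-3/1) + 12*8 = 5*(-3/1) + 96 = 5*(-3*1) + 96 = 5*(-3) + 96 = -15 + 96 = 81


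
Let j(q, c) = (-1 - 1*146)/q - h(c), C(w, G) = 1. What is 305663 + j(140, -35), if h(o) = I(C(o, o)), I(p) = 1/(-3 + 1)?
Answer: 6113249/20 ≈ 3.0566e+5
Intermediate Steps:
I(p) = -½ (I(p) = 1/(-2) = -½)
h(o) = -½
j(q, c) = ½ - 147/q (j(q, c) = (-1 - 1*146)/q - 1*(-½) = (-1 - 146)/q + ½ = -147/q + ½ = ½ - 147/q)
305663 + j(140, -35) = 305663 + (½)*(-294 + 140)/140 = 305663 + (½)*(1/140)*(-154) = 305663 - 11/20 = 6113249/20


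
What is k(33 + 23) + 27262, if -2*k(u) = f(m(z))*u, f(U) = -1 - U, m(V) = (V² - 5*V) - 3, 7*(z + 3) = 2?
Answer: 194546/7 ≈ 27792.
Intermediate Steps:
z = -19/7 (z = -3 + (⅐)*2 = -3 + 2/7 = -19/7 ≈ -2.7143)
m(V) = -3 + V² - 5*V
k(u) = 464*u/49 (k(u) = -(-1 - (-3 + (-19/7)² - 5*(-19/7)))*u/2 = -(-1 - (-3 + 361/49 + 95/7))*u/2 = -(-1 - 1*879/49)*u/2 = -(-1 - 879/49)*u/2 = -(-464)*u/49 = 464*u/49)
k(33 + 23) + 27262 = 464*(33 + 23)/49 + 27262 = (464/49)*56 + 27262 = 3712/7 + 27262 = 194546/7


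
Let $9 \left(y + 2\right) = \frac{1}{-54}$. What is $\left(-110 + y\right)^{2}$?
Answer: $\frac{2962951489}{236196} \approx 12544.0$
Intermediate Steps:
$y = - \frac{973}{486}$ ($y = -2 + \frac{1}{9 \left(-54\right)} = -2 + \frac{1}{9} \left(- \frac{1}{54}\right) = -2 - \frac{1}{486} = - \frac{973}{486} \approx -2.0021$)
$\left(-110 + y\right)^{2} = \left(-110 - \frac{973}{486}\right)^{2} = \left(- \frac{54433}{486}\right)^{2} = \frac{2962951489}{236196}$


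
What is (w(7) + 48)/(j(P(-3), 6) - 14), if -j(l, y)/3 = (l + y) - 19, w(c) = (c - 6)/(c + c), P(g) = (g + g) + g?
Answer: 673/728 ≈ 0.92445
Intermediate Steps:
P(g) = 3*g (P(g) = 2*g + g = 3*g)
w(c) = (-6 + c)/(2*c) (w(c) = (-6 + c)/((2*c)) = (-6 + c)*(1/(2*c)) = (-6 + c)/(2*c))
j(l, y) = 57 - 3*l - 3*y (j(l, y) = -3*((l + y) - 19) = -3*(-19 + l + y) = 57 - 3*l - 3*y)
(w(7) + 48)/(j(P(-3), 6) - 14) = ((1/2)*(-6 + 7)/7 + 48)/((57 - 9*(-3) - 3*6) - 14) = ((1/2)*(1/7)*1 + 48)/((57 - 3*(-9) - 18) - 14) = (1/14 + 48)/((57 + 27 - 18) - 14) = 673/(14*(66 - 14)) = (673/14)/52 = (673/14)*(1/52) = 673/728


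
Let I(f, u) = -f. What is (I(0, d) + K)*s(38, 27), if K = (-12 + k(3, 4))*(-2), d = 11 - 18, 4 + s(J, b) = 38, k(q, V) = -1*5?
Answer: 1156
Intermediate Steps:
k(q, V) = -5
s(J, b) = 34 (s(J, b) = -4 + 38 = 34)
d = -7
K = 34 (K = (-12 - 5)*(-2) = -17*(-2) = 34)
(I(0, d) + K)*s(38, 27) = (-1*0 + 34)*34 = (0 + 34)*34 = 34*34 = 1156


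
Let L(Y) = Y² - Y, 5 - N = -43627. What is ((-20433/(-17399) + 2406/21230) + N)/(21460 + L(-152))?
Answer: 2014662176403/2064653813915 ≈ 0.97579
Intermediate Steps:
N = 43632 (N = 5 - 1*(-43627) = 5 + 43627 = 43632)
((-20433/(-17399) + 2406/21230) + N)/(21460 + L(-152)) = ((-20433/(-17399) + 2406/21230) + 43632)/(21460 - 152*(-1 - 152)) = ((-20433*(-1/17399) + 2406*(1/21230)) + 43632)/(21460 - 152*(-153)) = ((20433/17399 + 1203/10615) + 43632)/(21460 + 23256) = (237827292/184690385 + 43632)/44716 = (8058648705612/184690385)*(1/44716) = 2014662176403/2064653813915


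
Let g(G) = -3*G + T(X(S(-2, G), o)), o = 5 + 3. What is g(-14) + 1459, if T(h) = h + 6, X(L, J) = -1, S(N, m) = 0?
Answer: 1506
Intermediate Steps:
o = 8
T(h) = 6 + h
g(G) = 5 - 3*G (g(G) = -3*G + (6 - 1) = -3*G + 5 = 5 - 3*G)
g(-14) + 1459 = (5 - 3*(-14)) + 1459 = (5 + 42) + 1459 = 47 + 1459 = 1506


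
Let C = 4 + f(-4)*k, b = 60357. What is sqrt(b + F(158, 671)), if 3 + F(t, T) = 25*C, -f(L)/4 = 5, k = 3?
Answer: sqrt(58954) ≈ 242.80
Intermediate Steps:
f(L) = -20 (f(L) = -4*5 = -20)
C = -56 (C = 4 - 20*3 = 4 - 60 = -56)
F(t, T) = -1403 (F(t, T) = -3 + 25*(-56) = -3 - 1400 = -1403)
sqrt(b + F(158, 671)) = sqrt(60357 - 1403) = sqrt(58954)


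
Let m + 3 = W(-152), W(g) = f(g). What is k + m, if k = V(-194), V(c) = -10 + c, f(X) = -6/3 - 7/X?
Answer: -31761/152 ≈ -208.95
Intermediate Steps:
f(X) = -2 - 7/X (f(X) = -6*1/3 - 7/X = -2 - 7/X)
W(g) = -2 - 7/g
m = -753/152 (m = -3 + (-2 - 7/(-152)) = -3 + (-2 - 7*(-1/152)) = -3 + (-2 + 7/152) = -3 - 297/152 = -753/152 ≈ -4.9539)
k = -204 (k = -10 - 194 = -204)
k + m = -204 - 753/152 = -31761/152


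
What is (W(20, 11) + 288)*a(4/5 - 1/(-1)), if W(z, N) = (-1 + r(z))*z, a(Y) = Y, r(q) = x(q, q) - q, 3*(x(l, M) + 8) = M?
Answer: -1428/5 ≈ -285.60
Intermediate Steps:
x(l, M) = -8 + M/3
r(q) = -8 - 2*q/3 (r(q) = (-8 + q/3) - q = -8 - 2*q/3)
W(z, N) = z*(-9 - 2*z/3) (W(z, N) = (-1 + (-8 - 2*z/3))*z = (-9 - 2*z/3)*z = z*(-9 - 2*z/3))
(W(20, 11) + 288)*a(4/5 - 1/(-1)) = (-1/3*20*(27 + 2*20) + 288)*(4/5 - 1/(-1)) = (-1/3*20*(27 + 40) + 288)*(4*(1/5) - 1*(-1)) = (-1/3*20*67 + 288)*(4/5 + 1) = (-1340/3 + 288)*(9/5) = -476/3*9/5 = -1428/5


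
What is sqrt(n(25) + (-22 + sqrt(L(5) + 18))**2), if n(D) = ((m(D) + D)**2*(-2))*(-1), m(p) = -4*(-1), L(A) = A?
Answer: sqrt(2189 - 44*sqrt(23)) ≈ 44.475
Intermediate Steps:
m(p) = 4
n(D) = 2*(4 + D)**2 (n(D) = ((4 + D)**2*(-2))*(-1) = -2*(4 + D)**2*(-1) = 2*(4 + D)**2)
sqrt(n(25) + (-22 + sqrt(L(5) + 18))**2) = sqrt(2*(4 + 25)**2 + (-22 + sqrt(5 + 18))**2) = sqrt(2*29**2 + (-22 + sqrt(23))**2) = sqrt(2*841 + (-22 + sqrt(23))**2) = sqrt(1682 + (-22 + sqrt(23))**2)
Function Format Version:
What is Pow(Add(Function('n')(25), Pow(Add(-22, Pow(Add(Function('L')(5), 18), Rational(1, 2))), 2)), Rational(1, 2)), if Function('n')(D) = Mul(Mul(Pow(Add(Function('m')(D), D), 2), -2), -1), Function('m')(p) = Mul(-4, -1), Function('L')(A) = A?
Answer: Pow(Add(2189, Mul(-44, Pow(23, Rational(1, 2)))), Rational(1, 2)) ≈ 44.475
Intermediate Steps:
Function('m')(p) = 4
Function('n')(D) = Mul(2, Pow(Add(4, D), 2)) (Function('n')(D) = Mul(Mul(Pow(Add(4, D), 2), -2), -1) = Mul(Mul(-2, Pow(Add(4, D), 2)), -1) = Mul(2, Pow(Add(4, D), 2)))
Pow(Add(Function('n')(25), Pow(Add(-22, Pow(Add(Function('L')(5), 18), Rational(1, 2))), 2)), Rational(1, 2)) = Pow(Add(Mul(2, Pow(Add(4, 25), 2)), Pow(Add(-22, Pow(Add(5, 18), Rational(1, 2))), 2)), Rational(1, 2)) = Pow(Add(Mul(2, Pow(29, 2)), Pow(Add(-22, Pow(23, Rational(1, 2))), 2)), Rational(1, 2)) = Pow(Add(Mul(2, 841), Pow(Add(-22, Pow(23, Rational(1, 2))), 2)), Rational(1, 2)) = Pow(Add(1682, Pow(Add(-22, Pow(23, Rational(1, 2))), 2)), Rational(1, 2))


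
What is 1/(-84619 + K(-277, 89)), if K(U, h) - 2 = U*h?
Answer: -1/109270 ≈ -9.1516e-6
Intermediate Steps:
K(U, h) = 2 + U*h
1/(-84619 + K(-277, 89)) = 1/(-84619 + (2 - 277*89)) = 1/(-84619 + (2 - 24653)) = 1/(-84619 - 24651) = 1/(-109270) = -1/109270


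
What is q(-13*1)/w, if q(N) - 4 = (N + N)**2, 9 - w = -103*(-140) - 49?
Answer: -340/7181 ≈ -0.047347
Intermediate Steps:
w = -14362 (w = 9 - (-103*(-140) - 49) = 9 - (14420 - 49) = 9 - 1*14371 = 9 - 14371 = -14362)
q(N) = 4 + 4*N**2 (q(N) = 4 + (N + N)**2 = 4 + (2*N)**2 = 4 + 4*N**2)
q(-13*1)/w = (4 + 4*(-13*1)**2)/(-14362) = (4 + 4*(-13)**2)*(-1/14362) = (4 + 4*169)*(-1/14362) = (4 + 676)*(-1/14362) = 680*(-1/14362) = -340/7181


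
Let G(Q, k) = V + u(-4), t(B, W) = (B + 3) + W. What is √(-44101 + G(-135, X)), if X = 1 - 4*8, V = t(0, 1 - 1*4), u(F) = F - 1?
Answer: I*√44106 ≈ 210.01*I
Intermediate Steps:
u(F) = -1 + F
t(B, W) = 3 + B + W (t(B, W) = (3 + B) + W = 3 + B + W)
V = 0 (V = 3 + 0 + (1 - 1*4) = 3 + 0 + (1 - 4) = 3 + 0 - 3 = 0)
X = -31 (X = 1 - 32 = -31)
G(Q, k) = -5 (G(Q, k) = 0 + (-1 - 4) = 0 - 5 = -5)
√(-44101 + G(-135, X)) = √(-44101 - 5) = √(-44106) = I*√44106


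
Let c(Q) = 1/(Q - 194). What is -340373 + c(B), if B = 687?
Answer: -167803888/493 ≈ -3.4037e+5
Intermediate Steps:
c(Q) = 1/(-194 + Q)
-340373 + c(B) = -340373 + 1/(-194 + 687) = -340373 + 1/493 = -167803888/493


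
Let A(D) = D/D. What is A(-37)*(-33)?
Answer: -33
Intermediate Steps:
A(D) = 1
A(-37)*(-33) = 1*(-33) = -33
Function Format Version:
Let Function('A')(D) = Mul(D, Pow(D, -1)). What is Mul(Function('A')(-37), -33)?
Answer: -33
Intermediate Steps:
Function('A')(D) = 1
Mul(Function('A')(-37), -33) = Mul(1, -33) = -33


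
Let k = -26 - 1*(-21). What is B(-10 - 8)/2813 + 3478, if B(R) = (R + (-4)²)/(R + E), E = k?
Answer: 225023124/64699 ≈ 3478.0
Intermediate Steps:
k = -5 (k = -26 + 21 = -5)
E = -5
B(R) = (16 + R)/(-5 + R) (B(R) = (R + (-4)²)/(R - 5) = (R + 16)/(-5 + R) = (16 + R)/(-5 + R))
B(-10 - 8)/2813 + 3478 = ((16 + (-10 - 8))/(-5 + (-10 - 8)))/2813 + 3478 = ((16 - 18)/(-5 - 18))*(1/2813) + 3478 = (-2/(-23))*(1/2813) + 3478 = -1/23*(-2)*(1/2813) + 3478 = (2/23)*(1/2813) + 3478 = 2/64699 + 3478 = 225023124/64699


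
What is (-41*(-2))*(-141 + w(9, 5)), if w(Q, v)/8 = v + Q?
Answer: -2378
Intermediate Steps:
w(Q, v) = 8*Q + 8*v (w(Q, v) = 8*(v + Q) = 8*(Q + v) = 8*Q + 8*v)
(-41*(-2))*(-141 + w(9, 5)) = (-41*(-2))*(-141 + (8*9 + 8*5)) = 82*(-141 + (72 + 40)) = 82*(-141 + 112) = 82*(-29) = -2378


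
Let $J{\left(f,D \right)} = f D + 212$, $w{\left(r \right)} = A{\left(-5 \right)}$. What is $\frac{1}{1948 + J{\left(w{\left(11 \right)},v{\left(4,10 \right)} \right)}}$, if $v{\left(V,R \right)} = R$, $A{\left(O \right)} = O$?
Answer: $\frac{1}{2110} \approx 0.00047393$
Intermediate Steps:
$w{\left(r \right)} = -5$
$J{\left(f,D \right)} = 212 + D f$ ($J{\left(f,D \right)} = D f + 212 = 212 + D f$)
$\frac{1}{1948 + J{\left(w{\left(11 \right)},v{\left(4,10 \right)} \right)}} = \frac{1}{1948 + \left(212 + 10 \left(-5\right)\right)} = \frac{1}{1948 + \left(212 - 50\right)} = \frac{1}{1948 + 162} = \frac{1}{2110}$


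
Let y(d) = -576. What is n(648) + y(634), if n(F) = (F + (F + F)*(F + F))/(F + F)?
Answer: 1441/2 ≈ 720.50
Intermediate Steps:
n(F) = (F + 4*F²)/(2*F) (n(F) = (F + (2*F)*(2*F))/((2*F)) = (F + 4*F²)*(1/(2*F)) = (F + 4*F²)/(2*F))
n(648) + y(634) = (½ + 2*648) - 576 = (½ + 1296) - 576 = 2593/2 - 576 = 1441/2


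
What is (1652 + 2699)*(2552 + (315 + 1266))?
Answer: 17982683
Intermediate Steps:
(1652 + 2699)*(2552 + (315 + 1266)) = 4351*(2552 + 1581) = 4351*4133 = 17982683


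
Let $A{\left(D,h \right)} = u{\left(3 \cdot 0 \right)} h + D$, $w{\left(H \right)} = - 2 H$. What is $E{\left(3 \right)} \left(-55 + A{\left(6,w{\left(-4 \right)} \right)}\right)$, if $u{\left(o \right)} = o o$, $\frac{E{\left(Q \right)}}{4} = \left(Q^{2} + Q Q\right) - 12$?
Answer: $-1176$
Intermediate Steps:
$E{\left(Q \right)} = -48 + 8 Q^{2}$ ($E{\left(Q \right)} = 4 \left(\left(Q^{2} + Q Q\right) - 12\right) = 4 \left(\left(Q^{2} + Q^{2}\right) - 12\right) = 4 \left(2 Q^{2} - 12\right) = 4 \left(-12 + 2 Q^{2}\right) = -48 + 8 Q^{2}$)
$u{\left(o \right)} = o^{2}$
$A{\left(D,h \right)} = D$ ($A{\left(D,h \right)} = \left(3 \cdot 0\right)^{2} h + D = 0^{2} h + D = 0 h + D = 0 + D = D$)
$E{\left(3 \right)} \left(-55 + A{\left(6,w{\left(-4 \right)} \right)}\right) = \left(-48 + 8 \cdot 3^{2}\right) \left(-55 + 6\right) = \left(-48 + 8 \cdot 9\right) \left(-49\right) = \left(-48 + 72\right) \left(-49\right) = 24 \left(-49\right) = -1176$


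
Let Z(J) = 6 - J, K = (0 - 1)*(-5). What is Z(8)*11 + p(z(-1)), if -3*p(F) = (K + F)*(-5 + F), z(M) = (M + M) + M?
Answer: -50/3 ≈ -16.667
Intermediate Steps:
z(M) = 3*M (z(M) = 2*M + M = 3*M)
K = 5 (K = -1*(-5) = 5)
p(F) = -(-5 + F)*(5 + F)/3 (p(F) = -(5 + F)*(-5 + F)/3 = -(-5 + F)*(5 + F)/3)
Z(8)*11 + p(z(-1)) = (6 - 1*8)*11 + (25/3 - (3*(-1))**2/3) = (6 - 8)*11 + (25/3 - 1/3*(-3)**2) = -2*11 + (25/3 - 1/3*9) = -22 + (25/3 - 3) = -22 + 16/3 = -50/3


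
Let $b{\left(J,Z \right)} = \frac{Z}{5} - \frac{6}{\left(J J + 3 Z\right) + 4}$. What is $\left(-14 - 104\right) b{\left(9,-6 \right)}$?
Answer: $\frac{50976}{335} \approx 152.17$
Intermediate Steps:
$b{\left(J,Z \right)} = - \frac{6}{4 + J^{2} + 3 Z} + \frac{Z}{5}$ ($b{\left(J,Z \right)} = Z \frac{1}{5} - \frac{6}{\left(J^{2} + 3 Z\right) + 4} = \frac{Z}{5} - \frac{6}{4 + J^{2} + 3 Z} = - \frac{6}{4 + J^{2} + 3 Z} + \frac{Z}{5}$)
$\left(-14 - 104\right) b{\left(9,-6 \right)} = \left(-14 - 104\right) \frac{-30 + 3 \left(-6\right)^{2} + 4 \left(-6\right) - 6 \cdot 9^{2}}{5 \left(4 + 9^{2} + 3 \left(-6\right)\right)} = - 118 \frac{-30 + 3 \cdot 36 - 24 - 486}{5 \left(4 + 81 - 18\right)} = - 118 \frac{-30 + 108 - 24 - 486}{5 \cdot 67} = - 118 \cdot \frac{1}{5} \cdot \frac{1}{67} \left(-432\right) = \left(-118\right) \left(- \frac{432}{335}\right) = \frac{50976}{335}$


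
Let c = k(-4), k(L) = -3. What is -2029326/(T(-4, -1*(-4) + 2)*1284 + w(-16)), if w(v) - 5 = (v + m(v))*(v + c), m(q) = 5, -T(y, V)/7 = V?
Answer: 1014663/26857 ≈ 37.780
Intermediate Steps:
c = -3
T(y, V) = -7*V
w(v) = 5 + (-3 + v)*(5 + v) (w(v) = 5 + (v + 5)*(v - 3) = 5 + (5 + v)*(-3 + v) = 5 + (-3 + v)*(5 + v))
-2029326/(T(-4, -1*(-4) + 2)*1284 + w(-16)) = -2029326/(-7*(-1*(-4) + 2)*1284 + (-10 + (-16)² + 2*(-16))) = -2029326/(-7*(4 + 2)*1284 + (-10 + 256 - 32)) = -2029326/(-7*6*1284 + 214) = -2029326/(-42*1284 + 214) = -2029326/(-53928 + 214) = -2029326/(-53714) = -2029326*(-1/53714) = 1014663/26857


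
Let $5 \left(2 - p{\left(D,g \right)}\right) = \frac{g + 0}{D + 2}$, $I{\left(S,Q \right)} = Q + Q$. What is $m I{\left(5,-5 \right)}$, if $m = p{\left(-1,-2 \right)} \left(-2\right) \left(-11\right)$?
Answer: $-528$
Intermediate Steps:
$I{\left(S,Q \right)} = 2 Q$
$p{\left(D,g \right)} = 2 - \frac{g}{5 \left(2 + D\right)}$ ($p{\left(D,g \right)} = 2 - \frac{\left(g + 0\right) \frac{1}{D + 2}}{5} = 2 - \frac{g \frac{1}{2 + D}}{5} = 2 - \frac{g}{5 \left(2 + D\right)}$)
$m = \frac{264}{5}$ ($m = \frac{20 - -2 + 10 \left(-1\right)}{5 \left(2 - 1\right)} \left(-2\right) \left(-11\right) = \frac{20 + 2 - 10}{5 \cdot 1} \left(-2\right) \left(-11\right) = \frac{1}{5} \cdot 1 \cdot 12 \left(-2\right) \left(-11\right) = \frac{12}{5} \left(-2\right) \left(-11\right) = \left(- \frac{24}{5}\right) \left(-11\right) = \frac{264}{5} \approx 52.8$)
$m I{\left(5,-5 \right)} = \frac{264 \cdot 2 \left(-5\right)}{5} = \frac{264}{5} \left(-10\right) = -528$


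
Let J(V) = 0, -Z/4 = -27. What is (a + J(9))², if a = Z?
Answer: 11664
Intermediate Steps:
Z = 108 (Z = -4*(-27) = 108)
a = 108
(a + J(9))² = (108 + 0)² = 108² = 11664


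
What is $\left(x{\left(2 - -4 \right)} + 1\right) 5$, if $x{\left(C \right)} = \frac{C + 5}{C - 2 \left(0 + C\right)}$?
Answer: $- \frac{25}{6} \approx -4.1667$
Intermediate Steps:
$x{\left(C \right)} = - \frac{5 + C}{C}$ ($x{\left(C \right)} = \frac{5 + C}{C - 2 C} = \frac{5 + C}{\left(-1\right) C} = \left(5 + C\right) \left(- \frac{1}{C}\right) = - \frac{5 + C}{C}$)
$\left(x{\left(2 - -4 \right)} + 1\right) 5 = \left(\frac{-5 - \left(2 - -4\right)}{2 - -4} + 1\right) 5 = \left(\frac{-5 - \left(2 + 4\right)}{2 + 4} + 1\right) 5 = \left(\frac{-5 - 6}{6} + 1\right) 5 = \left(\frac{1}{6} \left(-11\right) + 1\right) 5 = \left(- \frac{11}{6} + 1\right) 5 = \left(- \frac{5}{6}\right) 5 = - \frac{25}{6}$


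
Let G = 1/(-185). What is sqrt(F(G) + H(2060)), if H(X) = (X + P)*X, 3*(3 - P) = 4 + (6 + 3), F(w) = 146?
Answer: sqrt(38168994)/3 ≈ 2059.4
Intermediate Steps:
G = -1/185 ≈ -0.0054054
P = -4/3 (P = 3 - (4 + (6 + 3))/3 = 3 - (4 + 9)/3 = 3 - 1/3*13 = 3 - 13/3 = -4/3 ≈ -1.3333)
H(X) = X*(-4/3 + X) (H(X) = (X - 4/3)*X = (-4/3 + X)*X = X*(-4/3 + X))
sqrt(F(G) + H(2060)) = sqrt(146 + (1/3)*2060*(-4 + 3*2060)) = sqrt(146 + (1/3)*2060*(-4 + 6180)) = sqrt(146 + (1/3)*2060*6176) = sqrt(146 + 12722560/3) = sqrt(12722998/3) = sqrt(38168994)/3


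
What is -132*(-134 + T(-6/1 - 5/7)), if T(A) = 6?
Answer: 16896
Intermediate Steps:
-132*(-134 + T(-6/1 - 5/7)) = -132*(-134 + 6) = -132*(-128) = 16896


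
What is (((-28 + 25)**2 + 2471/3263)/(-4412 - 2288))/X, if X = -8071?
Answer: 15919/88224504550 ≈ 1.8044e-7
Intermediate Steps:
(((-28 + 25)**2 + 2471/3263)/(-4412 - 2288))/X = (((-28 + 25)**2 + 2471/3263)/(-4412 - 2288))/(-8071) = (((-3)**2 + 2471*(1/3263))/(-6700))*(-1/8071) = ((9 + 2471/3263)*(-1/6700))*(-1/8071) = ((31838/3263)*(-1/6700))*(-1/8071) = -15919/10931050*(-1/8071) = 15919/88224504550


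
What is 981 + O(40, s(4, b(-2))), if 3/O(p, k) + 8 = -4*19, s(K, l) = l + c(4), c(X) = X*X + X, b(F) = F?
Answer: 27467/28 ≈ 980.96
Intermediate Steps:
c(X) = X + X**2 (c(X) = X**2 + X = X + X**2)
s(K, l) = 20 + l (s(K, l) = l + 4*(1 + 4) = l + 4*5 = l + 20 = 20 + l)
O(p, k) = -1/28 (O(p, k) = 3/(-8 - 4*19) = 3/(-8 - 76) = 3/(-84) = 3*(-1/84) = -1/28)
981 + O(40, s(4, b(-2))) = 981 - 1/28 = 27467/28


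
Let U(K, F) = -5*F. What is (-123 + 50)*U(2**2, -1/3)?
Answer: -365/3 ≈ -121.67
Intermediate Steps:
(-123 + 50)*U(2**2, -1/3) = (-123 + 50)*(-(-5)/3) = -(-365)*(-1*1/3) = -(-365)*(-1)/3 = -73*5/3 = -365/3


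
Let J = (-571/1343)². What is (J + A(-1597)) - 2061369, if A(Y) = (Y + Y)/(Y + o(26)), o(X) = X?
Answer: -5840949945775334/2833532579 ≈ -2.0614e+6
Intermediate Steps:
A(Y) = 2*Y/(26 + Y) (A(Y) = (Y + Y)/(Y + 26) = (2*Y)/(26 + Y) = 2*Y/(26 + Y))
J = 326041/1803649 (J = (-571*1/1343)² = (-571/1343)² = 326041/1803649 ≈ 0.18077)
(J + A(-1597)) - 2061369 = (326041/1803649 + 2*(-1597)/(26 - 1597)) - 2061369 = (326041/1803649 + 2*(-1597)/(-1571)) - 2061369 = (326041/1803649 + 2*(-1597)*(-1/1571)) - 2061369 = (326041/1803649 + 3194/1571) - 2061369 = 6273065317/2833532579 - 2061369 = -5840949945775334/2833532579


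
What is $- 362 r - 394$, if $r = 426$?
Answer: $-154606$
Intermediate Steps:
$- 362 r - 394 = \left(-362\right) 426 - 394 = -154212 - 394 = -154606$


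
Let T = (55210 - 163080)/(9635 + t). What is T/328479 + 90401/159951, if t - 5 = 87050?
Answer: 8700532928558/15394379546997 ≈ 0.56518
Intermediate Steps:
t = 87055 (t = 5 + 87050 = 87055)
T = -10787/9669 (T = (55210 - 163080)/(9635 + 87055) = -107870/96690 = -107870*1/96690 = -10787/9669 ≈ -1.1156)
T/328479 + 90401/159951 = -10787/9669/328479 + 90401/159951 = -10787/9669*1/328479 + 90401*(1/159951) = -10787/3176063451 + 90401/159951 = 8700532928558/15394379546997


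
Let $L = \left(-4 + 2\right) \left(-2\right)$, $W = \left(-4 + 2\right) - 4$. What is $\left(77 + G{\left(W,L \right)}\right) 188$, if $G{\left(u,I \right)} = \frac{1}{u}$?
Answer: $\frac{43334}{3} \approx 14445.0$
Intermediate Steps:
$W = -6$ ($W = -2 - 4 = -6$)
$L = 4$ ($L = \left(-2\right) \left(-2\right) = 4$)
$\left(77 + G{\left(W,L \right)}\right) 188 = \left(77 + \frac{1}{-6}\right) 188 = \left(77 - \frac{1}{6}\right) 188 = \frac{461}{6} \cdot 188 = \frac{43334}{3}$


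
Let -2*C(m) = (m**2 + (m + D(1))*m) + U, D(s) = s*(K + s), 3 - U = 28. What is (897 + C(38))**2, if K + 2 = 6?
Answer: 1585081/4 ≈ 3.9627e+5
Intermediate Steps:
U = -25 (U = 3 - 1*28 = 3 - 28 = -25)
K = 4 (K = -2 + 6 = 4)
D(s) = s*(4 + s)
C(m) = 25/2 - m**2/2 - m*(5 + m)/2 (C(m) = -((m**2 + (m + 1*(4 + 1))*m) - 25)/2 = -((m**2 + (m + 1*5)*m) - 25)/2 = -((m**2 + (m + 5)*m) - 25)/2 = -((m**2 + (5 + m)*m) - 25)/2 = -((m**2 + m*(5 + m)) - 25)/2 = -(-25 + m**2 + m*(5 + m))/2 = 25/2 - m**2/2 - m*(5 + m)/2)
(897 + C(38))**2 = (897 + (25/2 - 1*38**2 - 5/2*38))**2 = (897 + (25/2 - 1*1444 - 95))**2 = (897 + (25/2 - 1444 - 95))**2 = (897 - 3053/2)**2 = (-1259/2)**2 = 1585081/4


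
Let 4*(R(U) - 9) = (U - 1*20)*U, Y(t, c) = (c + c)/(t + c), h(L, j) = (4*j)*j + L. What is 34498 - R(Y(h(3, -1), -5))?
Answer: 137831/4 ≈ 34458.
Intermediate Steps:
h(L, j) = L + 4*j**2 (h(L, j) = 4*j**2 + L = L + 4*j**2)
Y(t, c) = 2*c/(c + t) (Y(t, c) = (2*c)/(c + t) = 2*c/(c + t))
R(U) = 9 + U*(-20 + U)/4 (R(U) = 9 + ((U - 1*20)*U)/4 = 9 + ((U - 20)*U)/4 = 9 + ((-20 + U)*U)/4 = 9 + (U*(-20 + U))/4 = 9 + U*(-20 + U)/4)
34498 - R(Y(h(3, -1), -5)) = 34498 - (9 - 10*(-5)/(-5 + (3 + 4*(-1)**2)) + (2*(-5)/(-5 + (3 + 4*(-1)**2)))**2/4) = 34498 - (9 - 10*(-5)/(-5 + (3 + 4*1)) + (2*(-5)/(-5 + (3 + 4*1)))**2/4) = 34498 - (9 - 10*(-5)/(-5 + (3 + 4)) + (2*(-5)/(-5 + (3 + 4)))**2/4) = 34498 - (9 - 10*(-5)/(-5 + 7) + (2*(-5)/(-5 + 7))**2/4) = 34498 - (9 - 10*(-5)/2 + (2*(-5)/2)**2/4) = 34498 - (9 - 10*(-5)/2 + (2*(-5)*(1/2))**2/4) = 34498 - (9 - 5*(-5) + (1/4)*(-5)**2) = 34498 - (9 + 25 + (1/4)*25) = 34498 - (9 + 25 + 25/4) = 34498 - 1*161/4 = 34498 - 161/4 = 137831/4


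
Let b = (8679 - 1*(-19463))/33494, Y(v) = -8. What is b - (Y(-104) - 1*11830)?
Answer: 198265057/16747 ≈ 11839.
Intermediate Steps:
b = 14071/16747 (b = (8679 + 19463)*(1/33494) = 28142*(1/33494) = 14071/16747 ≈ 0.84021)
b - (Y(-104) - 1*11830) = 14071/16747 - (-8 - 1*11830) = 14071/16747 - (-8 - 11830) = 14071/16747 - 1*(-11838) = 14071/16747 + 11838 = 198265057/16747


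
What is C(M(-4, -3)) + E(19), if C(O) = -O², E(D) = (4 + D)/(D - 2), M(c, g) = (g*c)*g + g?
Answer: -25834/17 ≈ -1519.6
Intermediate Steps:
M(c, g) = g + c*g² (M(c, g) = (c*g)*g + g = c*g² + g = g + c*g²)
E(D) = (4 + D)/(-2 + D)
C(M(-4, -3)) + E(19) = -(-3*(1 - 4*(-3)))² + (4 + 19)/(-2 + 19) = -(-3*(1 + 12))² + 23/17 = -(-3*13)² + (1/17)*23 = -1*(-39)² + 23/17 = -1*1521 + 23/17 = -1521 + 23/17 = -25834/17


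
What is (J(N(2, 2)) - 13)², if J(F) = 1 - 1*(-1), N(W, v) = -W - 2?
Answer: 121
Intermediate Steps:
N(W, v) = -2 - W
J(F) = 2 (J(F) = 1 + 1 = 2)
(J(N(2, 2)) - 13)² = (2 - 13)² = (-11)² = 121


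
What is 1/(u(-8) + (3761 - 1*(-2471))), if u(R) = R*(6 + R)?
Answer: 1/6248 ≈ 0.00016005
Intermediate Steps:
1/(u(-8) + (3761 - 1*(-2471))) = 1/(-8*(6 - 8) + (3761 - 1*(-2471))) = 1/(-8*(-2) + (3761 + 2471)) = 1/(16 + 6232) = 1/6248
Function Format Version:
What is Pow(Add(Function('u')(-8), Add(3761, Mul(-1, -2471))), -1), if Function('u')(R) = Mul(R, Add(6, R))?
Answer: Rational(1, 6248) ≈ 0.00016005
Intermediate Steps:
Pow(Add(Function('u')(-8), Add(3761, Mul(-1, -2471))), -1) = Pow(Add(Mul(-8, Add(6, -8)), Add(3761, Mul(-1, -2471))), -1) = Pow(Add(Mul(-8, -2), Add(3761, 2471)), -1) = Pow(Add(16, 6232), -1) = Pow(6248, -1) = Rational(1, 6248)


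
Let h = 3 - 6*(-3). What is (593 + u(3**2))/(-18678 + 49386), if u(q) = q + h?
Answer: 623/30708 ≈ 0.020288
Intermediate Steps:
h = 21 (h = 3 + 18 = 21)
u(q) = 21 + q (u(q) = q + 21 = 21 + q)
(593 + u(3**2))/(-18678 + 49386) = (593 + (21 + 3**2))/(-18678 + 49386) = (593 + (21 + 9))/30708 = (593 + 30)*(1/30708) = 623*(1/30708) = 623/30708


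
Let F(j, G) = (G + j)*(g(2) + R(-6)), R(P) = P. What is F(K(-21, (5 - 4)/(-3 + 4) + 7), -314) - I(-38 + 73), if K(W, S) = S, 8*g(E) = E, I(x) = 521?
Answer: 2477/2 ≈ 1238.5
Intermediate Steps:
g(E) = E/8
F(j, G) = -23*G/4 - 23*j/4 (F(j, G) = (G + j)*((⅛)*2 - 6) = (G + j)*(¼ - 6) = (G + j)*(-23/4) = -23*G/4 - 23*j/4)
F(K(-21, (5 - 4)/(-3 + 4) + 7), -314) - I(-38 + 73) = (-23/4*(-314) - 23*((5 - 4)/(-3 + 4) + 7)/4) - 1*521 = (3611/2 - 23*(1/1 + 7)/4) - 521 = (3611/2 - 23*(1*1 + 7)/4) - 521 = (3611/2 - 23*(1 + 7)/4) - 521 = (3611/2 - 23/4*8) - 521 = (3611/2 - 46) - 521 = 3519/2 - 521 = 2477/2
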